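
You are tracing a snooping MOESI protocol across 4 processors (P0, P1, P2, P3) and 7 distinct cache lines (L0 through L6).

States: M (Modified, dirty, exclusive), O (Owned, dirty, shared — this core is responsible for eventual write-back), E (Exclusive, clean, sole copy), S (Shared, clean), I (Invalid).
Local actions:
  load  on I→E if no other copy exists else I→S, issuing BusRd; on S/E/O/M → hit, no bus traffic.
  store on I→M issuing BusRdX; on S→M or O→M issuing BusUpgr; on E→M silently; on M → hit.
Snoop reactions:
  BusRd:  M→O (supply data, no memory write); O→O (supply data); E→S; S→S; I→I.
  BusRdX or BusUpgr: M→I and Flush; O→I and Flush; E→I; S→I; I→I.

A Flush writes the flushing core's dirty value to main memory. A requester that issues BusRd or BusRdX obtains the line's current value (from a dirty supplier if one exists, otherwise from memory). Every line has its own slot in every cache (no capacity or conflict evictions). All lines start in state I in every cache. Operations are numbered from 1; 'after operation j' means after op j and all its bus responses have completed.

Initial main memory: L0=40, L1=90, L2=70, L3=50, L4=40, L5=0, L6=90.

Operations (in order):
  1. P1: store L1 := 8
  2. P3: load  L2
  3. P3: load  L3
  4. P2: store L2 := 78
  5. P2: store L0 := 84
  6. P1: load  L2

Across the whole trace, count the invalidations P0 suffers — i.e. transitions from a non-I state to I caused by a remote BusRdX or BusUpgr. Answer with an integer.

invalidations = 0

  op1 P1: store L1 := 8 → I/M/I/I on L1; bus BusRdX; mem=90
  op2 P3: load  L2 → I/I/I/E on L2; bus BusRd; mem=70
  op3 P3: load  L3 → I/I/I/E on L3; bus BusRd; mem=50
  op4 P2: store L2 := 78 → I/I/M/I on L2; bus BusRdX; mem=70
  op5 P2: store L0 := 84 → I/I/M/I on L0; bus BusRdX; mem=40
  op6 P1: load  L2 → I/S/O/I on L2; bus BusRd; mem=70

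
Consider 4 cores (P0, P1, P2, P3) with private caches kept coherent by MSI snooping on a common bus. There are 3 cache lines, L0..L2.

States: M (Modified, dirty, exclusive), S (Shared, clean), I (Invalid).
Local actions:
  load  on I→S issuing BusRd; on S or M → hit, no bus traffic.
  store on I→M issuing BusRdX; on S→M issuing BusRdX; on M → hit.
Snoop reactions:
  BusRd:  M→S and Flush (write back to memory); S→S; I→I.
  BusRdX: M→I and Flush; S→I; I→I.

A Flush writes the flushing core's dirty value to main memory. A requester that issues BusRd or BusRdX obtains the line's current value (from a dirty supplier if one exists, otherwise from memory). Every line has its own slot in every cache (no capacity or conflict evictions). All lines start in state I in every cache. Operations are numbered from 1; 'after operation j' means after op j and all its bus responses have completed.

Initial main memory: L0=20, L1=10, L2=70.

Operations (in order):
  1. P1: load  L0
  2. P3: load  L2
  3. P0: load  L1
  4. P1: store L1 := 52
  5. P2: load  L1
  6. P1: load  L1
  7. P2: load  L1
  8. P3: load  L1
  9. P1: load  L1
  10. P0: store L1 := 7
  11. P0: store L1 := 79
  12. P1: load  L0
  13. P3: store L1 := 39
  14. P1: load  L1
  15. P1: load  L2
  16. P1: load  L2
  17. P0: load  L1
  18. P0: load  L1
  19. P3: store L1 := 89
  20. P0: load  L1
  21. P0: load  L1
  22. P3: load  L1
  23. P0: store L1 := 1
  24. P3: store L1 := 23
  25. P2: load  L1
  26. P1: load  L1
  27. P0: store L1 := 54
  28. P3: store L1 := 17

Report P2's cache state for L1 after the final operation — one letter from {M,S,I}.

state = I

1. P1: load  L0  bus=[BusRd]  L0: P0=I P1=S P2=I P3=I  mem[L0]=20
2. P3: load  L2  bus=[BusRd]  L2: P0=I P1=I P2=I P3=S  mem[L2]=70
3. P0: load  L1  bus=[BusRd]  L1: P0=S P1=I P2=I P3=I  mem[L1]=10
4. P1: store L1 := 52  bus=[BusRdX]  L1: P0=I P1=M P2=I P3=I  mem[L1]=10
5. P2: load  L1  bus=[BusRd,Flush]  L1: P0=I P1=S P2=S P3=I  mem[L1]=52
6. P1: load  L1  bus=[-]  L1: P0=I P1=S P2=S P3=I  mem[L1]=52
7. P2: load  L1  bus=[-]  L1: P0=I P1=S P2=S P3=I  mem[L1]=52
8. P3: load  L1  bus=[BusRd]  L1: P0=I P1=S P2=S P3=S  mem[L1]=52
9. P1: load  L1  bus=[-]  L1: P0=I P1=S P2=S P3=S  mem[L1]=52
10. P0: store L1 := 7  bus=[BusRdX]  L1: P0=M P1=I P2=I P3=I  mem[L1]=52
11. P0: store L1 := 79  bus=[-]  L1: P0=M P1=I P2=I P3=I  mem[L1]=52
12. P1: load  L0  bus=[-]  L0: P0=I P1=S P2=I P3=I  mem[L0]=20
13. P3: store L1 := 39  bus=[BusRdX,Flush]  L1: P0=I P1=I P2=I P3=M  mem[L1]=79
14. P1: load  L1  bus=[BusRd,Flush]  L1: P0=I P1=S P2=I P3=S  mem[L1]=39
15. P1: load  L2  bus=[BusRd]  L2: P0=I P1=S P2=I P3=S  mem[L2]=70
16. P1: load  L2  bus=[-]  L2: P0=I P1=S P2=I P3=S  mem[L2]=70
17. P0: load  L1  bus=[BusRd]  L1: P0=S P1=S P2=I P3=S  mem[L1]=39
18. P0: load  L1  bus=[-]  L1: P0=S P1=S P2=I P3=S  mem[L1]=39
19. P3: store L1 := 89  bus=[BusRdX]  L1: P0=I P1=I P2=I P3=M  mem[L1]=39
20. P0: load  L1  bus=[BusRd,Flush]  L1: P0=S P1=I P2=I P3=S  mem[L1]=89
21. P0: load  L1  bus=[-]  L1: P0=S P1=I P2=I P3=S  mem[L1]=89
22. P3: load  L1  bus=[-]  L1: P0=S P1=I P2=I P3=S  mem[L1]=89
23. P0: store L1 := 1  bus=[BusRdX]  L1: P0=M P1=I P2=I P3=I  mem[L1]=89
24. P3: store L1 := 23  bus=[BusRdX,Flush]  L1: P0=I P1=I P2=I P3=M  mem[L1]=1
25. P2: load  L1  bus=[BusRd,Flush]  L1: P0=I P1=I P2=S P3=S  mem[L1]=23
26. P1: load  L1  bus=[BusRd]  L1: P0=I P1=S P2=S P3=S  mem[L1]=23
27. P0: store L1 := 54  bus=[BusRdX]  L1: P0=M P1=I P2=I P3=I  mem[L1]=23
28. P3: store L1 := 17  bus=[BusRdX,Flush]  L1: P0=I P1=I P2=I P3=M  mem[L1]=54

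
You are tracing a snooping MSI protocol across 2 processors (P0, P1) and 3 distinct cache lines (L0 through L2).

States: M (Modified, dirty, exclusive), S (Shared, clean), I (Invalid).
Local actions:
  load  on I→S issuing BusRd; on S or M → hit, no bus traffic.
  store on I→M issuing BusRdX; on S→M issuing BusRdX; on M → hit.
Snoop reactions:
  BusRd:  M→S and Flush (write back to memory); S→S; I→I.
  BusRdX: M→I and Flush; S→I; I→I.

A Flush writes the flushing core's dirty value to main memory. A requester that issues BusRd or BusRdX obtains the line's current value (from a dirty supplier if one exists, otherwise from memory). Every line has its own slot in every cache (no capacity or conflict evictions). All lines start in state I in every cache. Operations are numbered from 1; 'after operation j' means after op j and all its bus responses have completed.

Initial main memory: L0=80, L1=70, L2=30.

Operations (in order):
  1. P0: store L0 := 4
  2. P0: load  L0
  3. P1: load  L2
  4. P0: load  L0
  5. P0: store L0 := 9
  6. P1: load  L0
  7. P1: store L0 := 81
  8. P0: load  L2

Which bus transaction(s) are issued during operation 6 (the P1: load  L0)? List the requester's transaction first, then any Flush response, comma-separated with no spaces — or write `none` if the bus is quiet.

bus = BusRd,Flush

step 1: P0: store L0 := 4  ⟶  MI  (L0)  txn=BusRdX  M[L0]=80
step 2: P0: load  L0  ⟶  MI  (L0)  txn=∅  M[L0]=80
step 3: P1: load  L2  ⟶  IS  (L2)  txn=BusRd  M[L2]=30
step 4: P0: load  L0  ⟶  MI  (L0)  txn=∅  M[L0]=80
step 5: P0: store L0 := 9  ⟶  MI  (L0)  txn=∅  M[L0]=80
step 6: P1: load  L0  ⟶  SS  (L0)  txn=BusRd+Flush  M[L0]=9
step 7: P1: store L0 := 81  ⟶  IM  (L0)  txn=BusRdX  M[L0]=9
step 8: P0: load  L2  ⟶  SS  (L2)  txn=BusRd  M[L2]=30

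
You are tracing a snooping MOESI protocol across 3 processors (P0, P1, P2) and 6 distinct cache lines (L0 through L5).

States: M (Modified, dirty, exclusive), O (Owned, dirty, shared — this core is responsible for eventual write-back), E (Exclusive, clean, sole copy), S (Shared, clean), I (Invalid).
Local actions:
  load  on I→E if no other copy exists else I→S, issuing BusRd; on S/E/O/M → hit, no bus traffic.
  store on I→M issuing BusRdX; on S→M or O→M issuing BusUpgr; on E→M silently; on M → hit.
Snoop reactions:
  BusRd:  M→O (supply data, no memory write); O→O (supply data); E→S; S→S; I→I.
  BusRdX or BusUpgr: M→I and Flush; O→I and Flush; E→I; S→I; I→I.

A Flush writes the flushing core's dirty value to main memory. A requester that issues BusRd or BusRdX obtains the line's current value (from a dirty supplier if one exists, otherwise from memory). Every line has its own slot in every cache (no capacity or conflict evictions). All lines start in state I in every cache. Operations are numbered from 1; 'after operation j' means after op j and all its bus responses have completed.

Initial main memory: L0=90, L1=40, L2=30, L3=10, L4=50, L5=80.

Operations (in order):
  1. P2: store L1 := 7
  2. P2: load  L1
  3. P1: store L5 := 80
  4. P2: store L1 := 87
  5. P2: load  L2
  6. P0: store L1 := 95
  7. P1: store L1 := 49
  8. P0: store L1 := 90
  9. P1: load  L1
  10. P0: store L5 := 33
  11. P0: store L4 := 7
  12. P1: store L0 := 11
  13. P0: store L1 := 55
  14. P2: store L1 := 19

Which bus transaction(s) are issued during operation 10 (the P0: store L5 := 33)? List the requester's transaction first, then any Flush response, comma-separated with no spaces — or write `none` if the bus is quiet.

bus = BusRdX,Flush

[1] P2: store L1 := 7 | P0:I, P1:I, P2:M(7) | bus: BusRdX
[2] P2: load  L1 | P0:I, P1:I, P2:M(7) | bus: none
[3] P1: store L5 := 80 | P0:I, P1:M(80), P2:I | bus: BusRdX
[4] P2: store L1 := 87 | P0:I, P1:I, P2:M(87) | bus: none
[5] P2: load  L2 | P0:I, P1:I, P2:E(30) | bus: BusRd
[6] P0: store L1 := 95 | P0:M(95), P1:I, P2:I | bus: BusRdX,Flush
[7] P1: store L1 := 49 | P0:I, P1:M(49), P2:I | bus: BusRdX,Flush
[8] P0: store L1 := 90 | P0:M(90), P1:I, P2:I | bus: BusRdX,Flush
[9] P1: load  L1 | P0:O(90), P1:S(90), P2:I | bus: BusRd
[10] P0: store L5 := 33 | P0:M(33), P1:I, P2:I | bus: BusRdX,Flush
[11] P0: store L4 := 7 | P0:M(7), P1:I, P2:I | bus: BusRdX
[12] P1: store L0 := 11 | P0:I, P1:M(11), P2:I | bus: BusRdX
[13] P0: store L1 := 55 | P0:M(55), P1:I, P2:I | bus: BusUpgr
[14] P2: store L1 := 19 | P0:I, P1:I, P2:M(19) | bus: BusRdX,Flush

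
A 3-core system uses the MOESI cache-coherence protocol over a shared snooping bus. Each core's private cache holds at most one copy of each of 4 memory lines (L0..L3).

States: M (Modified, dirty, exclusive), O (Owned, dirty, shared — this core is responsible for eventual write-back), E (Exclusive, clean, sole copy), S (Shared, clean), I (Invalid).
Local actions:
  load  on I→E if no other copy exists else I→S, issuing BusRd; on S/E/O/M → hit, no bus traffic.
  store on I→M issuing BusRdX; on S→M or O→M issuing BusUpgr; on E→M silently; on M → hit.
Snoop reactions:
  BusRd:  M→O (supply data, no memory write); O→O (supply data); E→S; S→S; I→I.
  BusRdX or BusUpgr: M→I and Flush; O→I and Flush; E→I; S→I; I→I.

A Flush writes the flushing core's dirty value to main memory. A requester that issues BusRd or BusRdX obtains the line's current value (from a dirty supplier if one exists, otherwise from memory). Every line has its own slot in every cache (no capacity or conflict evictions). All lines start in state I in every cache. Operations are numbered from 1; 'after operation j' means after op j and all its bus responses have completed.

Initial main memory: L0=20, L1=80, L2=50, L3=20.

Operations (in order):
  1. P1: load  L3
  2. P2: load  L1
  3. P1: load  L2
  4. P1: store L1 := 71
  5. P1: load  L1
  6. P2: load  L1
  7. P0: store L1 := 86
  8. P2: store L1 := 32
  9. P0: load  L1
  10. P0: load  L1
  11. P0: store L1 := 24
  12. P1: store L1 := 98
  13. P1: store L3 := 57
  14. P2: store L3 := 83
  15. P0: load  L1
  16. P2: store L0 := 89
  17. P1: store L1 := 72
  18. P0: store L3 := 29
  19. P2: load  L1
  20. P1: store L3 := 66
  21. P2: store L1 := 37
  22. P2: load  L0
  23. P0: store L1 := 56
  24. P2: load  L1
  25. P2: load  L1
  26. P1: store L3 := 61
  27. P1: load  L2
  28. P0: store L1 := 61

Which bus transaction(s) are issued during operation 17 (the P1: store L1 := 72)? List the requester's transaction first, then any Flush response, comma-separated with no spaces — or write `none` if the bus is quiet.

bus = BusUpgr

  op1 P1: load  L3 → I/E/I on L3; bus BusRd; mem=20
  op2 P2: load  L1 → I/I/E on L1; bus BusRd; mem=80
  op3 P1: load  L2 → I/E/I on L2; bus BusRd; mem=50
  op4 P1: store L1 := 71 → I/M/I on L1; bus BusRdX; mem=80
  op5 P1: load  L1 → I/M/I on L1; bus (none); mem=80
  op6 P2: load  L1 → I/O/S on L1; bus BusRd; mem=80
  op7 P0: store L1 := 86 → M/I/I on L1; bus BusRdX Flush; mem=71
  op8 P2: store L1 := 32 → I/I/M on L1; bus BusRdX Flush; mem=86
  op9 P0: load  L1 → S/I/O on L1; bus BusRd; mem=86
  op10 P0: load  L1 → S/I/O on L1; bus (none); mem=86
  op11 P0: store L1 := 24 → M/I/I on L1; bus BusUpgr Flush; mem=32
  op12 P1: store L1 := 98 → I/M/I on L1; bus BusRdX Flush; mem=24
  op13 P1: store L3 := 57 → I/M/I on L3; bus (none); mem=20
  op14 P2: store L3 := 83 → I/I/M on L3; bus BusRdX Flush; mem=57
  op15 P0: load  L1 → S/O/I on L1; bus BusRd; mem=24
  op16 P2: store L0 := 89 → I/I/M on L0; bus BusRdX; mem=20
  op17 P1: store L1 := 72 → I/M/I on L1; bus BusUpgr; mem=24
  op18 P0: store L3 := 29 → M/I/I on L3; bus BusRdX Flush; mem=83
  op19 P2: load  L1 → I/O/S on L1; bus BusRd; mem=24
  op20 P1: store L3 := 66 → I/M/I on L3; bus BusRdX Flush; mem=29
  op21 P2: store L1 := 37 → I/I/M on L1; bus BusUpgr Flush; mem=72
  op22 P2: load  L0 → I/I/M on L0; bus (none); mem=20
  op23 P0: store L1 := 56 → M/I/I on L1; bus BusRdX Flush; mem=37
  op24 P2: load  L1 → O/I/S on L1; bus BusRd; mem=37
  op25 P2: load  L1 → O/I/S on L1; bus (none); mem=37
  op26 P1: store L3 := 61 → I/M/I on L3; bus (none); mem=29
  op27 P1: load  L2 → I/E/I on L2; bus (none); mem=50
  op28 P0: store L1 := 61 → M/I/I on L1; bus BusUpgr; mem=37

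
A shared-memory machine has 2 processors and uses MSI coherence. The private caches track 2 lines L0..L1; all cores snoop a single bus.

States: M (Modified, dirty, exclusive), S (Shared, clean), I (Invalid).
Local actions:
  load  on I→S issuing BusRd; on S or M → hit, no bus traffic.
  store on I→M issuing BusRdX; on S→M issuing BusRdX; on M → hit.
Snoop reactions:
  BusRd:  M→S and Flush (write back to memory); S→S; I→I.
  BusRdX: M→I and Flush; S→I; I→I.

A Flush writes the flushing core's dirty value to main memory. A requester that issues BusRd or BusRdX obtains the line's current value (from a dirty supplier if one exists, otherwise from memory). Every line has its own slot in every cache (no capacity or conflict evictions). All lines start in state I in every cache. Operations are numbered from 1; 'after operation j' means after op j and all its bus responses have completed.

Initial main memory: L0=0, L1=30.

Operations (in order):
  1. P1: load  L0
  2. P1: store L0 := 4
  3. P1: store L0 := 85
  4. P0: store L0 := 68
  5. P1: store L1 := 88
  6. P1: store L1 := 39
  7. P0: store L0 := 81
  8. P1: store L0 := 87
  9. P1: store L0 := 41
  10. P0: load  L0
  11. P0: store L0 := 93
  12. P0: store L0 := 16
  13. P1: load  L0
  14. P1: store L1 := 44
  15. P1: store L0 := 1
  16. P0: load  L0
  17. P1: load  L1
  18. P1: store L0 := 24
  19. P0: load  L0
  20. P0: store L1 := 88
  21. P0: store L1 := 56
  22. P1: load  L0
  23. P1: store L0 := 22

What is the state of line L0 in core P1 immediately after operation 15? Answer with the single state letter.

step 1: P1: load  L0  ⟶  IS  (L0)  txn=BusRd  M[L0]=0
step 2: P1: store L0 := 4  ⟶  IM  (L0)  txn=BusRdX  M[L0]=0
step 3: P1: store L0 := 85  ⟶  IM  (L0)  txn=∅  M[L0]=0
step 4: P0: store L0 := 68  ⟶  MI  (L0)  txn=BusRdX+Flush  M[L0]=85
step 5: P1: store L1 := 88  ⟶  IM  (L1)  txn=BusRdX  M[L1]=30
step 6: P1: store L1 := 39  ⟶  IM  (L1)  txn=∅  M[L1]=30
step 7: P0: store L0 := 81  ⟶  MI  (L0)  txn=∅  M[L0]=85
step 8: P1: store L0 := 87  ⟶  IM  (L0)  txn=BusRdX+Flush  M[L0]=81
step 9: P1: store L0 := 41  ⟶  IM  (L0)  txn=∅  M[L0]=81
step 10: P0: load  L0  ⟶  SS  (L0)  txn=BusRd+Flush  M[L0]=41
step 11: P0: store L0 := 93  ⟶  MI  (L0)  txn=BusRdX  M[L0]=41
step 12: P0: store L0 := 16  ⟶  MI  (L0)  txn=∅  M[L0]=41
step 13: P1: load  L0  ⟶  SS  (L0)  txn=BusRd+Flush  M[L0]=16
step 14: P1: store L1 := 44  ⟶  IM  (L1)  txn=∅  M[L1]=30
step 15: P1: store L0 := 1  ⟶  IM  (L0)  txn=BusRdX  M[L0]=16
step 16: P0: load  L0  ⟶  SS  (L0)  txn=BusRd+Flush  M[L0]=1
step 17: P1: load  L1  ⟶  IM  (L1)  txn=∅  M[L1]=30
step 18: P1: store L0 := 24  ⟶  IM  (L0)  txn=BusRdX  M[L0]=1
step 19: P0: load  L0  ⟶  SS  (L0)  txn=BusRd+Flush  M[L0]=24
step 20: P0: store L1 := 88  ⟶  MI  (L1)  txn=BusRdX+Flush  M[L1]=44
step 21: P0: store L1 := 56  ⟶  MI  (L1)  txn=∅  M[L1]=44
step 22: P1: load  L0  ⟶  SS  (L0)  txn=∅  M[L0]=24
step 23: P1: store L0 := 22  ⟶  IM  (L0)  txn=BusRdX  M[L0]=24

state = M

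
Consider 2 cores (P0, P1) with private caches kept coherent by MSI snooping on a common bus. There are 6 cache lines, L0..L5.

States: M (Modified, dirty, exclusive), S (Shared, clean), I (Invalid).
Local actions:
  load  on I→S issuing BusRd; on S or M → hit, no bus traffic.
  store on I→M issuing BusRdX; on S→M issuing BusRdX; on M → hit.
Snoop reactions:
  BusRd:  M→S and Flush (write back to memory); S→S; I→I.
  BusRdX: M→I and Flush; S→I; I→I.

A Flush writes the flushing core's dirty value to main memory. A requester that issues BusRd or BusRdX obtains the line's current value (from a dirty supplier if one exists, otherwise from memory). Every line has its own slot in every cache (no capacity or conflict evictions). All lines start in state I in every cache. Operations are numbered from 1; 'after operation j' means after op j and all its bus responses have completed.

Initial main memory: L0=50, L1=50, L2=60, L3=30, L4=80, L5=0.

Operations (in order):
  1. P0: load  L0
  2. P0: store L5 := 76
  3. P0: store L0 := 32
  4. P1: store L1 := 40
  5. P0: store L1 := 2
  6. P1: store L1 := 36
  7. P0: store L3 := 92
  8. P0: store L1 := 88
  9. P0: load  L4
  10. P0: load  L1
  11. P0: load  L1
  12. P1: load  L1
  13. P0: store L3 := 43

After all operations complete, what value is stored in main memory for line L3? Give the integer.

memory[L3] = 30

  op1 P0: load  L0 → S/I on L0; bus BusRd; mem=50
  op2 P0: store L5 := 76 → M/I on L5; bus BusRdX; mem=0
  op3 P0: store L0 := 32 → M/I on L0; bus BusRdX; mem=50
  op4 P1: store L1 := 40 → I/M on L1; bus BusRdX; mem=50
  op5 P0: store L1 := 2 → M/I on L1; bus BusRdX Flush; mem=40
  op6 P1: store L1 := 36 → I/M on L1; bus BusRdX Flush; mem=2
  op7 P0: store L3 := 92 → M/I on L3; bus BusRdX; mem=30
  op8 P0: store L1 := 88 → M/I on L1; bus BusRdX Flush; mem=36
  op9 P0: load  L4 → S/I on L4; bus BusRd; mem=80
  op10 P0: load  L1 → M/I on L1; bus (none); mem=36
  op11 P0: load  L1 → M/I on L1; bus (none); mem=36
  op12 P1: load  L1 → S/S on L1; bus BusRd Flush; mem=88
  op13 P0: store L3 := 43 → M/I on L3; bus (none); mem=30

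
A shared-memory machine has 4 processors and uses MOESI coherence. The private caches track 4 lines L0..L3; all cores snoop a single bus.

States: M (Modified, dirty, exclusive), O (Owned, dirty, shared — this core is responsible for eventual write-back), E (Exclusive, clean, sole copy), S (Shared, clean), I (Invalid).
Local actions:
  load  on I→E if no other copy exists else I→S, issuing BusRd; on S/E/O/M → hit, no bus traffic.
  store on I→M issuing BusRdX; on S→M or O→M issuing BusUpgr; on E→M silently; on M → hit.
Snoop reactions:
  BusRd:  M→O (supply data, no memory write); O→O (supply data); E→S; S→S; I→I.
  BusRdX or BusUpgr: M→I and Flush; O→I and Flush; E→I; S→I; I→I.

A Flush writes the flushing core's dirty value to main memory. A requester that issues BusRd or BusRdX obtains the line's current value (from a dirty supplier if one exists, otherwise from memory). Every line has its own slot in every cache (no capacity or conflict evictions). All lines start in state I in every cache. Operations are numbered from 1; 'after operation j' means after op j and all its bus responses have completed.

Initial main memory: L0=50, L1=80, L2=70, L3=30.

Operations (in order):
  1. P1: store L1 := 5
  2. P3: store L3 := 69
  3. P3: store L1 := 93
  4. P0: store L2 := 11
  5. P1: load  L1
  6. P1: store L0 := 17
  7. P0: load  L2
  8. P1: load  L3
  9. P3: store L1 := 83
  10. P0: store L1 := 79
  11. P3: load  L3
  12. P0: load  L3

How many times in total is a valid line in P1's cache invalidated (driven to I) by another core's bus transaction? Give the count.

invalidations = 2

step 1: P1: store L1 := 5  ⟶  IMII  (L1)  txn=BusRdX  M[L1]=80
step 2: P3: store L3 := 69  ⟶  IIIM  (L3)  txn=BusRdX  M[L3]=30
step 3: P3: store L1 := 93  ⟶  IIIM  (L1)  txn=BusRdX+Flush  M[L1]=5
step 4: P0: store L2 := 11  ⟶  MIII  (L2)  txn=BusRdX  M[L2]=70
step 5: P1: load  L1  ⟶  ISIO  (L1)  txn=BusRd  M[L1]=5
step 6: P1: store L0 := 17  ⟶  IMII  (L0)  txn=BusRdX  M[L0]=50
step 7: P0: load  L2  ⟶  MIII  (L2)  txn=∅  M[L2]=70
step 8: P1: load  L3  ⟶  ISIO  (L3)  txn=BusRd  M[L3]=30
step 9: P3: store L1 := 83  ⟶  IIIM  (L1)  txn=BusUpgr  M[L1]=5
step 10: P0: store L1 := 79  ⟶  MIII  (L1)  txn=BusRdX+Flush  M[L1]=83
step 11: P3: load  L3  ⟶  ISIO  (L3)  txn=∅  M[L3]=30
step 12: P0: load  L3  ⟶  SSIO  (L3)  txn=BusRd  M[L3]=30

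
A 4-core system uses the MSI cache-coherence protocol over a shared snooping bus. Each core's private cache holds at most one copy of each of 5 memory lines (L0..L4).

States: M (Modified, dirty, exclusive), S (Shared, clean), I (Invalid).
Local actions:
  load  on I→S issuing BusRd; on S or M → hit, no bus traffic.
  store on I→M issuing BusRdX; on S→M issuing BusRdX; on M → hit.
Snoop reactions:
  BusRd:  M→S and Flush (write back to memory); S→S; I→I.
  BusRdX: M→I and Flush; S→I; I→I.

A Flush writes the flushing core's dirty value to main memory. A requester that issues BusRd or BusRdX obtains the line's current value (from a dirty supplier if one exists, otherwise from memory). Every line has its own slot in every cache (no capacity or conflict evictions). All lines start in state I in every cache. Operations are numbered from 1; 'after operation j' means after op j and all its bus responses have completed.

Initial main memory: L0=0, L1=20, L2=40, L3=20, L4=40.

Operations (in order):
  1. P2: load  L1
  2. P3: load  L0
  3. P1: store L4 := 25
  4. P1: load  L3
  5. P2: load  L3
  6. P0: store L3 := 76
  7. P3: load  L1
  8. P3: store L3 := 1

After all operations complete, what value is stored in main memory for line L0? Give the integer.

memory[L0] = 0

step 1: P2: load  L1  ⟶  IISI  (L1)  txn=BusRd  M[L1]=20
step 2: P3: load  L0  ⟶  IIIS  (L0)  txn=BusRd  M[L0]=0
step 3: P1: store L4 := 25  ⟶  IMII  (L4)  txn=BusRdX  M[L4]=40
step 4: P1: load  L3  ⟶  ISII  (L3)  txn=BusRd  M[L3]=20
step 5: P2: load  L3  ⟶  ISSI  (L3)  txn=BusRd  M[L3]=20
step 6: P0: store L3 := 76  ⟶  MIII  (L3)  txn=BusRdX  M[L3]=20
step 7: P3: load  L1  ⟶  IISS  (L1)  txn=BusRd  M[L1]=20
step 8: P3: store L3 := 1  ⟶  IIIM  (L3)  txn=BusRdX+Flush  M[L3]=76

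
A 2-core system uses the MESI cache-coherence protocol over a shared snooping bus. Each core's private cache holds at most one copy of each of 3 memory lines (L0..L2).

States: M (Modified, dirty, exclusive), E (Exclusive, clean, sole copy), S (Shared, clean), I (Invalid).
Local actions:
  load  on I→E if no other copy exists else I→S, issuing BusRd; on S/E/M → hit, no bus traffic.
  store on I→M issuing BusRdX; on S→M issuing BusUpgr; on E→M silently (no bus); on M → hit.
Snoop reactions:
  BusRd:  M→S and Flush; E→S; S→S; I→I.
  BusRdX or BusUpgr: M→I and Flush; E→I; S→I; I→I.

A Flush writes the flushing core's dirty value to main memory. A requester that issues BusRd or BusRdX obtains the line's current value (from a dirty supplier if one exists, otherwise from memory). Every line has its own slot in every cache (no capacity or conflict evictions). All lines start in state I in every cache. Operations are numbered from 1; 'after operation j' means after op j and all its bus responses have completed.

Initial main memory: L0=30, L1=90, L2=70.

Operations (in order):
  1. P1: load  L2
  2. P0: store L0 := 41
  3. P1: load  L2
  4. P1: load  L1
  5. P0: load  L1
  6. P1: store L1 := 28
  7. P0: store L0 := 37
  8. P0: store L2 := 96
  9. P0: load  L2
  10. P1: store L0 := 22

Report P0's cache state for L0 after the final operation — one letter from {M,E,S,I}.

[1] P1: load  L2 | P0:I, P1:E(70) | bus: BusRd
[2] P0: store L0 := 41 | P0:M(41), P1:I | bus: BusRdX
[3] P1: load  L2 | P0:I, P1:E(70) | bus: none
[4] P1: load  L1 | P0:I, P1:E(90) | bus: BusRd
[5] P0: load  L1 | P0:S(90), P1:S(90) | bus: BusRd
[6] P1: store L1 := 28 | P0:I, P1:M(28) | bus: BusUpgr
[7] P0: store L0 := 37 | P0:M(37), P1:I | bus: none
[8] P0: store L2 := 96 | P0:M(96), P1:I | bus: BusRdX
[9] P0: load  L2 | P0:M(96), P1:I | bus: none
[10] P1: store L0 := 22 | P0:I, P1:M(22) | bus: BusRdX,Flush

state = I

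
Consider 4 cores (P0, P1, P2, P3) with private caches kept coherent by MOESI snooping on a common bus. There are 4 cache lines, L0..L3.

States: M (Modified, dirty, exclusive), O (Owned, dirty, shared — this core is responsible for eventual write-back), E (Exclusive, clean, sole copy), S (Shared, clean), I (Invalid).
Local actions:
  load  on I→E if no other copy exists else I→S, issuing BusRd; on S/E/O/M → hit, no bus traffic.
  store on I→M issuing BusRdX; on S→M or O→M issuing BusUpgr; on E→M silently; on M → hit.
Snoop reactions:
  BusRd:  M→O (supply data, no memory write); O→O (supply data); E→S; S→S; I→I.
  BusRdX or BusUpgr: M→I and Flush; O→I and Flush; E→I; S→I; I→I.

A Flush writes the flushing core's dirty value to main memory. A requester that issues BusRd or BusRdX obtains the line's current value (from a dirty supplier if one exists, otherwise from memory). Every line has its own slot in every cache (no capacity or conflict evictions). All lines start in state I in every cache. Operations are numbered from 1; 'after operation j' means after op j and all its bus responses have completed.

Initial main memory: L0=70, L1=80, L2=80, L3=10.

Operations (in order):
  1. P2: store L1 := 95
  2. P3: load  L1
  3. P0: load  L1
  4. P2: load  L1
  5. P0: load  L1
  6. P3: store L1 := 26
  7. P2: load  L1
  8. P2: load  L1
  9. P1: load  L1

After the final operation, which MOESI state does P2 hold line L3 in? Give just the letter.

  op1 P2: store L1 := 95 → I/I/M/I on L1; bus BusRdX; mem=80
  op2 P3: load  L1 → I/I/O/S on L1; bus BusRd; mem=80
  op3 P0: load  L1 → S/I/O/S on L1; bus BusRd; mem=80
  op4 P2: load  L1 → S/I/O/S on L1; bus (none); mem=80
  op5 P0: load  L1 → S/I/O/S on L1; bus (none); mem=80
  op6 P3: store L1 := 26 → I/I/I/M on L1; bus BusUpgr Flush; mem=95
  op7 P2: load  L1 → I/I/S/O on L1; bus BusRd; mem=95
  op8 P2: load  L1 → I/I/S/O on L1; bus (none); mem=95
  op9 P1: load  L1 → I/S/S/O on L1; bus BusRd; mem=95

state = I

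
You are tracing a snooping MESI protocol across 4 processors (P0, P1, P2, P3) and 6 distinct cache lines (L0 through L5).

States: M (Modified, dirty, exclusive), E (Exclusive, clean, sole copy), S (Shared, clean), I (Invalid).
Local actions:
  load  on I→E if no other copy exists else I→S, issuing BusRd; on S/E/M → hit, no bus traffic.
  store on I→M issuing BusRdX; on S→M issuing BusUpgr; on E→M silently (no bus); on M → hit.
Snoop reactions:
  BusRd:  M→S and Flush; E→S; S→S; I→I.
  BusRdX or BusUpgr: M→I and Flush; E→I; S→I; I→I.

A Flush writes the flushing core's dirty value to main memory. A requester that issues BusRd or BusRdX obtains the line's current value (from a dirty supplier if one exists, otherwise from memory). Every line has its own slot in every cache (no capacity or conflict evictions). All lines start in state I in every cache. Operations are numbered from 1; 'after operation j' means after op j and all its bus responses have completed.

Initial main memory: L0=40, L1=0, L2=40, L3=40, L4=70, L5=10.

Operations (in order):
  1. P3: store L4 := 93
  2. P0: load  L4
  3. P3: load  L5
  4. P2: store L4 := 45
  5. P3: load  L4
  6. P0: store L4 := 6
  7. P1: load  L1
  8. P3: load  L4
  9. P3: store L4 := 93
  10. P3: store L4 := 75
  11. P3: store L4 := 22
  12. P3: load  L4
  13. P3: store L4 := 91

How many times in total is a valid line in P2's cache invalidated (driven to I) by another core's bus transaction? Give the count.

[1] P3: store L4 := 93 | P0:I, P1:I, P2:I, P3:M(93) | bus: BusRdX
[2] P0: load  L4 | P0:S(93), P1:I, P2:I, P3:S(93) | bus: BusRd,Flush
[3] P3: load  L5 | P0:I, P1:I, P2:I, P3:E(10) | bus: BusRd
[4] P2: store L4 := 45 | P0:I, P1:I, P2:M(45), P3:I | bus: BusRdX
[5] P3: load  L4 | P0:I, P1:I, P2:S(45), P3:S(45) | bus: BusRd,Flush
[6] P0: store L4 := 6 | P0:M(6), P1:I, P2:I, P3:I | bus: BusRdX
[7] P1: load  L1 | P0:I, P1:E(0), P2:I, P3:I | bus: BusRd
[8] P3: load  L4 | P0:S(6), P1:I, P2:I, P3:S(6) | bus: BusRd,Flush
[9] P3: store L4 := 93 | P0:I, P1:I, P2:I, P3:M(93) | bus: BusUpgr
[10] P3: store L4 := 75 | P0:I, P1:I, P2:I, P3:M(75) | bus: none
[11] P3: store L4 := 22 | P0:I, P1:I, P2:I, P3:M(22) | bus: none
[12] P3: load  L4 | P0:I, P1:I, P2:I, P3:M(22) | bus: none
[13] P3: store L4 := 91 | P0:I, P1:I, P2:I, P3:M(91) | bus: none

invalidations = 1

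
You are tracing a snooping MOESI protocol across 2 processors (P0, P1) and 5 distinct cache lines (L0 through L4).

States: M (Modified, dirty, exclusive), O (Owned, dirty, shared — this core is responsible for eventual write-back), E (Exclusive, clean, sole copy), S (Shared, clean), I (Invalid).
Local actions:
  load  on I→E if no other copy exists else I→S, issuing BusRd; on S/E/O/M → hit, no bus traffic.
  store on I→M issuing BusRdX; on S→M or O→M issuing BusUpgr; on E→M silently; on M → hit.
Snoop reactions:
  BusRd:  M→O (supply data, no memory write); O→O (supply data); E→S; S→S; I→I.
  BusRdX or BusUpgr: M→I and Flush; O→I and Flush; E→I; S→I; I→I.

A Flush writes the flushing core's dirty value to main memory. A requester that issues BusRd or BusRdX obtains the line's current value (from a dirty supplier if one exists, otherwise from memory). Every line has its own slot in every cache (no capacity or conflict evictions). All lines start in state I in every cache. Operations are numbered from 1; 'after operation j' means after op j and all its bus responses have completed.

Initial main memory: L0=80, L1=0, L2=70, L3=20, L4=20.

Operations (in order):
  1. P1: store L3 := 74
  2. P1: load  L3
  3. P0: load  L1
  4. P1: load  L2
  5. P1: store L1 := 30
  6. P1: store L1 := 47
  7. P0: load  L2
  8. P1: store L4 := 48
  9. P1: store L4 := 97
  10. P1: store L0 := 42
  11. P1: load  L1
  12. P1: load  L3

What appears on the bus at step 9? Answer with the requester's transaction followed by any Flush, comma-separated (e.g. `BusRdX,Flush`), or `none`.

1. P1: store L3 := 74  bus=[BusRdX]  L3: P0=I P1=M  mem[L3]=20
2. P1: load  L3  bus=[-]  L3: P0=I P1=M  mem[L3]=20
3. P0: load  L1  bus=[BusRd]  L1: P0=E P1=I  mem[L1]=0
4. P1: load  L2  bus=[BusRd]  L2: P0=I P1=E  mem[L2]=70
5. P1: store L1 := 30  bus=[BusRdX]  L1: P0=I P1=M  mem[L1]=0
6. P1: store L1 := 47  bus=[-]  L1: P0=I P1=M  mem[L1]=0
7. P0: load  L2  bus=[BusRd]  L2: P0=S P1=S  mem[L2]=70
8. P1: store L4 := 48  bus=[BusRdX]  L4: P0=I P1=M  mem[L4]=20
9. P1: store L4 := 97  bus=[-]  L4: P0=I P1=M  mem[L4]=20
10. P1: store L0 := 42  bus=[BusRdX]  L0: P0=I P1=M  mem[L0]=80
11. P1: load  L1  bus=[-]  L1: P0=I P1=M  mem[L1]=0
12. P1: load  L3  bus=[-]  L3: P0=I P1=M  mem[L3]=20

bus = none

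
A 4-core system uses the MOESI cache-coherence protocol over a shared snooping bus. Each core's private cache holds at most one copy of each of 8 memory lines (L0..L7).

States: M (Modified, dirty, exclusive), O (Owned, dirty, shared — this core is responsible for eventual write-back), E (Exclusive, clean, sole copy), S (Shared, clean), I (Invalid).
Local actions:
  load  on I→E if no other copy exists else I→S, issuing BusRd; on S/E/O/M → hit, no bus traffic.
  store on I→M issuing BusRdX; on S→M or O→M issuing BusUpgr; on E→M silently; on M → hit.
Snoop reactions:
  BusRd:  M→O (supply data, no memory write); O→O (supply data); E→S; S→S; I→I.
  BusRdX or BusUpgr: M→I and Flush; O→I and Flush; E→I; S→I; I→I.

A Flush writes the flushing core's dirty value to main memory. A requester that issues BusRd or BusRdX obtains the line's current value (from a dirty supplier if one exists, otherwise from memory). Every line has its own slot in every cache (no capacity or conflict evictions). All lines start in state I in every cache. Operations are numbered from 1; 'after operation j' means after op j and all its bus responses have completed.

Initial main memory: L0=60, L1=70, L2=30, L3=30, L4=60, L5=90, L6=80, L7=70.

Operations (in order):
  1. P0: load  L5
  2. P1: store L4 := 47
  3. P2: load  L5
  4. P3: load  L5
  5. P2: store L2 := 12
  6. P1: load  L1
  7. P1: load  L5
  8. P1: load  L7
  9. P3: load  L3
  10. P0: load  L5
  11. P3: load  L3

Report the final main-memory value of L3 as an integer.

memory[L3] = 30

  op1 P0: load  L5 → E/I/I/I on L5; bus BusRd; mem=90
  op2 P1: store L4 := 47 → I/M/I/I on L4; bus BusRdX; mem=60
  op3 P2: load  L5 → S/I/S/I on L5; bus BusRd; mem=90
  op4 P3: load  L5 → S/I/S/S on L5; bus BusRd; mem=90
  op5 P2: store L2 := 12 → I/I/M/I on L2; bus BusRdX; mem=30
  op6 P1: load  L1 → I/E/I/I on L1; bus BusRd; mem=70
  op7 P1: load  L5 → S/S/S/S on L5; bus BusRd; mem=90
  op8 P1: load  L7 → I/E/I/I on L7; bus BusRd; mem=70
  op9 P3: load  L3 → I/I/I/E on L3; bus BusRd; mem=30
  op10 P0: load  L5 → S/S/S/S on L5; bus (none); mem=90
  op11 P3: load  L3 → I/I/I/E on L3; bus (none); mem=30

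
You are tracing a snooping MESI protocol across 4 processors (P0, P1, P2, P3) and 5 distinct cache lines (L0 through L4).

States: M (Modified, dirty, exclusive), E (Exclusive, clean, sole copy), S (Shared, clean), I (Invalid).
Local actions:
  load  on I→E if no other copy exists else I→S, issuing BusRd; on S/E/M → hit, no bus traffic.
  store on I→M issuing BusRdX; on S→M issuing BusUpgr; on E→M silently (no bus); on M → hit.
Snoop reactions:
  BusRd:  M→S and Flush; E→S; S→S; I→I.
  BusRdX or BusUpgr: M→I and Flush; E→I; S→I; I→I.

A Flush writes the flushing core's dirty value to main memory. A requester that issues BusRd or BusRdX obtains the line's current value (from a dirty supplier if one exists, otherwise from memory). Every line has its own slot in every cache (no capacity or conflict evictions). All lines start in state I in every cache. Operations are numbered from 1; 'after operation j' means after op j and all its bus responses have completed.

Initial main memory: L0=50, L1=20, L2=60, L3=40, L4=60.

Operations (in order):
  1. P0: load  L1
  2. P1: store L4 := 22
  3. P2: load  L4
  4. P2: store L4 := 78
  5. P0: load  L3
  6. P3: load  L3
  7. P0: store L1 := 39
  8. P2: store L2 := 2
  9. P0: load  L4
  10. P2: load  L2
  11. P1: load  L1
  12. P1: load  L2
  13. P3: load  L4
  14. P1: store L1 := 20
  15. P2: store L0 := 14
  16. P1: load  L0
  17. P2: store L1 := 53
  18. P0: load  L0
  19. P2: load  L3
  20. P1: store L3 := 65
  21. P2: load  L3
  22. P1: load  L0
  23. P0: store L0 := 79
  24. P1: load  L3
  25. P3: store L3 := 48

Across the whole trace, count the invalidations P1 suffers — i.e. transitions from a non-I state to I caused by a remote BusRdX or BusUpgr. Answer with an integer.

invalidations = 4

step 1: P0: load  L1  ⟶  EIII  (L1)  txn=BusRd  M[L1]=20
step 2: P1: store L4 := 22  ⟶  IMII  (L4)  txn=BusRdX  M[L4]=60
step 3: P2: load  L4  ⟶  ISSI  (L4)  txn=BusRd+Flush  M[L4]=22
step 4: P2: store L4 := 78  ⟶  IIMI  (L4)  txn=BusUpgr  M[L4]=22
step 5: P0: load  L3  ⟶  EIII  (L3)  txn=BusRd  M[L3]=40
step 6: P3: load  L3  ⟶  SIIS  (L3)  txn=BusRd  M[L3]=40
step 7: P0: store L1 := 39  ⟶  MIII  (L1)  txn=∅  M[L1]=20
step 8: P2: store L2 := 2  ⟶  IIMI  (L2)  txn=BusRdX  M[L2]=60
step 9: P0: load  L4  ⟶  SISI  (L4)  txn=BusRd+Flush  M[L4]=78
step 10: P2: load  L2  ⟶  IIMI  (L2)  txn=∅  M[L2]=60
step 11: P1: load  L1  ⟶  SSII  (L1)  txn=BusRd+Flush  M[L1]=39
step 12: P1: load  L2  ⟶  ISSI  (L2)  txn=BusRd+Flush  M[L2]=2
step 13: P3: load  L4  ⟶  SISS  (L4)  txn=BusRd  M[L4]=78
step 14: P1: store L1 := 20  ⟶  IMII  (L1)  txn=BusUpgr  M[L1]=39
step 15: P2: store L0 := 14  ⟶  IIMI  (L0)  txn=BusRdX  M[L0]=50
step 16: P1: load  L0  ⟶  ISSI  (L0)  txn=BusRd+Flush  M[L0]=14
step 17: P2: store L1 := 53  ⟶  IIMI  (L1)  txn=BusRdX+Flush  M[L1]=20
step 18: P0: load  L0  ⟶  SSSI  (L0)  txn=BusRd  M[L0]=14
step 19: P2: load  L3  ⟶  SISS  (L3)  txn=BusRd  M[L3]=40
step 20: P1: store L3 := 65  ⟶  IMII  (L3)  txn=BusRdX  M[L3]=40
step 21: P2: load  L3  ⟶  ISSI  (L3)  txn=BusRd+Flush  M[L3]=65
step 22: P1: load  L0  ⟶  SSSI  (L0)  txn=∅  M[L0]=14
step 23: P0: store L0 := 79  ⟶  MIII  (L0)  txn=BusUpgr  M[L0]=14
step 24: P1: load  L3  ⟶  ISSI  (L3)  txn=∅  M[L3]=65
step 25: P3: store L3 := 48  ⟶  IIIM  (L3)  txn=BusRdX  M[L3]=65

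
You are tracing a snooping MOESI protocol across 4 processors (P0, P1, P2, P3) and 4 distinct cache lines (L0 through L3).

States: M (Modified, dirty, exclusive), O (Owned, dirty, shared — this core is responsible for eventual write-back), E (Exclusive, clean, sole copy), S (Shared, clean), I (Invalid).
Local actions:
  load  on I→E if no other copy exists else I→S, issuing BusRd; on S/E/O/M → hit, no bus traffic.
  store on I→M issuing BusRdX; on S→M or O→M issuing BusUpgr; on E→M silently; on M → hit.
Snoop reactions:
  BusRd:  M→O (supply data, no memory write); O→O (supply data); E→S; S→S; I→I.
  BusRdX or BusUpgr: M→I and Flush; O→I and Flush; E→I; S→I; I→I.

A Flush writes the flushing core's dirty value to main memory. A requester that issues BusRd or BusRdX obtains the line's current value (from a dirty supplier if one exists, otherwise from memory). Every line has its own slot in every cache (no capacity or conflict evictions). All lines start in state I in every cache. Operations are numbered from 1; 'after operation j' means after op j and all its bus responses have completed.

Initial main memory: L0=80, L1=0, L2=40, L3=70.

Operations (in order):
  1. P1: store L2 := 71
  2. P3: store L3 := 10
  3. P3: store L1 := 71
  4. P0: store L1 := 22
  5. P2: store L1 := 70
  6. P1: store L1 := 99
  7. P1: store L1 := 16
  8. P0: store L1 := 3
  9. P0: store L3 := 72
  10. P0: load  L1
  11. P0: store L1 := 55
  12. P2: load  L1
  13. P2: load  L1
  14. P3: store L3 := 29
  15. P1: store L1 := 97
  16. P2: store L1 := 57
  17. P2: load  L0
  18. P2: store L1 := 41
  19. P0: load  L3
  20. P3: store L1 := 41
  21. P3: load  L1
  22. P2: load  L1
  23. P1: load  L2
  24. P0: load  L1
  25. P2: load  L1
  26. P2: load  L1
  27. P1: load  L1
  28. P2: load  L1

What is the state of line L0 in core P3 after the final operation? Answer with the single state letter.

[1] P1: store L2 := 71 | P0:I, P1:M(71), P2:I, P3:I | bus: BusRdX
[2] P3: store L3 := 10 | P0:I, P1:I, P2:I, P3:M(10) | bus: BusRdX
[3] P3: store L1 := 71 | P0:I, P1:I, P2:I, P3:M(71) | bus: BusRdX
[4] P0: store L1 := 22 | P0:M(22), P1:I, P2:I, P3:I | bus: BusRdX,Flush
[5] P2: store L1 := 70 | P0:I, P1:I, P2:M(70), P3:I | bus: BusRdX,Flush
[6] P1: store L1 := 99 | P0:I, P1:M(99), P2:I, P3:I | bus: BusRdX,Flush
[7] P1: store L1 := 16 | P0:I, P1:M(16), P2:I, P3:I | bus: none
[8] P0: store L1 := 3 | P0:M(3), P1:I, P2:I, P3:I | bus: BusRdX,Flush
[9] P0: store L3 := 72 | P0:M(72), P1:I, P2:I, P3:I | bus: BusRdX,Flush
[10] P0: load  L1 | P0:M(3), P1:I, P2:I, P3:I | bus: none
[11] P0: store L1 := 55 | P0:M(55), P1:I, P2:I, P3:I | bus: none
[12] P2: load  L1 | P0:O(55), P1:I, P2:S(55), P3:I | bus: BusRd
[13] P2: load  L1 | P0:O(55), P1:I, P2:S(55), P3:I | bus: none
[14] P3: store L3 := 29 | P0:I, P1:I, P2:I, P3:M(29) | bus: BusRdX,Flush
[15] P1: store L1 := 97 | P0:I, P1:M(97), P2:I, P3:I | bus: BusRdX,Flush
[16] P2: store L1 := 57 | P0:I, P1:I, P2:M(57), P3:I | bus: BusRdX,Flush
[17] P2: load  L0 | P0:I, P1:I, P2:E(80), P3:I | bus: BusRd
[18] P2: store L1 := 41 | P0:I, P1:I, P2:M(41), P3:I | bus: none
[19] P0: load  L3 | P0:S(29), P1:I, P2:I, P3:O(29) | bus: BusRd
[20] P3: store L1 := 41 | P0:I, P1:I, P2:I, P3:M(41) | bus: BusRdX,Flush
[21] P3: load  L1 | P0:I, P1:I, P2:I, P3:M(41) | bus: none
[22] P2: load  L1 | P0:I, P1:I, P2:S(41), P3:O(41) | bus: BusRd
[23] P1: load  L2 | P0:I, P1:M(71), P2:I, P3:I | bus: none
[24] P0: load  L1 | P0:S(41), P1:I, P2:S(41), P3:O(41) | bus: BusRd
[25] P2: load  L1 | P0:S(41), P1:I, P2:S(41), P3:O(41) | bus: none
[26] P2: load  L1 | P0:S(41), P1:I, P2:S(41), P3:O(41) | bus: none
[27] P1: load  L1 | P0:S(41), P1:S(41), P2:S(41), P3:O(41) | bus: BusRd
[28] P2: load  L1 | P0:S(41), P1:S(41), P2:S(41), P3:O(41) | bus: none

state = I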